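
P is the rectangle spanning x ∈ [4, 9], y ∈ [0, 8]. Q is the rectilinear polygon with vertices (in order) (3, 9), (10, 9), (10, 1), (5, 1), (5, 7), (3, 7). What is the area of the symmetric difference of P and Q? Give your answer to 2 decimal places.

26.00

|P| = 40, |Q| = 44, |P∩Q| = 29.
|P △ Q| = |P| + |Q| − 2·|P∩Q| = 40 + 44 − 58 = 26.00.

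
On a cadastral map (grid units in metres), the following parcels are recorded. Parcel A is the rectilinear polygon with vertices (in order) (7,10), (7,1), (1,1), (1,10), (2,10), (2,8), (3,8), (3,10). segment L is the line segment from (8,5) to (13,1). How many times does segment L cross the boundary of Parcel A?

The segment lies entirely outside Parcel A and never meets its boundary.

0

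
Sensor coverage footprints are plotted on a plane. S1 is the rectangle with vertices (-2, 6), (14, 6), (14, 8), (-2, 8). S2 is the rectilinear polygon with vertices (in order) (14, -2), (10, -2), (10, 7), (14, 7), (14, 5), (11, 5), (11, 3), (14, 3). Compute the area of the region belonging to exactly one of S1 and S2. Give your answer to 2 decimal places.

|S1| = 32, |S2| = 30, |S1∩S2| = 4.
|S1 △ S2| = |S1| + |S2| − 2·|S1∩S2| = 32 + 30 − 8 = 54.00.

54.00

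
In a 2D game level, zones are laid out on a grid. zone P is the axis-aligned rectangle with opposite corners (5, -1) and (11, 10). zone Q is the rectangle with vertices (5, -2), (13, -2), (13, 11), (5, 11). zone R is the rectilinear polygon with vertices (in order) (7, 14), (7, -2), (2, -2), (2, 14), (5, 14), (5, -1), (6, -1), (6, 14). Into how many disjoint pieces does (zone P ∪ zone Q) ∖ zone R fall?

(zone P ∪ zone Q) ∖ zone R splits into 2 disjoint pieces (area 12, area 78).

2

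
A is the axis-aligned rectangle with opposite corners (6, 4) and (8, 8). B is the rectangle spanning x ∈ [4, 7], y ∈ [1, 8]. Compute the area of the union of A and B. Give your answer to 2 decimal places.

By inclusion–exclusion:
Individual areas: |A| = 8, |B| = 21.
|A∩B|: x∈[6,7], y∈[4,8] → 1·4 = 4.
|A ∪ B| = 29 − 4 = 25.00.

25.00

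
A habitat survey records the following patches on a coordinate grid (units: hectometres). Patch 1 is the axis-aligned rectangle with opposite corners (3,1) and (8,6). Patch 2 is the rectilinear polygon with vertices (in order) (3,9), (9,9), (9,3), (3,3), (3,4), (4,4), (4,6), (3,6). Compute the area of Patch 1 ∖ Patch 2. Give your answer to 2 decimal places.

|Patch 1| = 25, |Patch 1∩Patch 2| = 13.
|Patch 1 ∖ Patch 2| = |Patch 1| − |Patch 1∩Patch 2| = 25 − 13 = 12.00.

12.00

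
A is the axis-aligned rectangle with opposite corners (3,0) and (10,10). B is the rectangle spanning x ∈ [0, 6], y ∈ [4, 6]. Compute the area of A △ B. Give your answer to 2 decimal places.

70.00

|A∩B|: x∈[3,6], y∈[4,6] → 3·2 = 6.
|A △ B| = |A| + |B| − 2·|A∩B| = 70 + 12 − 12 = 70.00.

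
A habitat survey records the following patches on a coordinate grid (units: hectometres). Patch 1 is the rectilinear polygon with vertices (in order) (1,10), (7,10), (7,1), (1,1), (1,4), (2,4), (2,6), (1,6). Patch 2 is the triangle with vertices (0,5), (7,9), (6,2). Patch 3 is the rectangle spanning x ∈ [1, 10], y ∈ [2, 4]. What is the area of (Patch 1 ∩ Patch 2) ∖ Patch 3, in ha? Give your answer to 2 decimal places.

16.09

|Patch 1 ∩ Patch 2| = 20.375.
|(Patch 1 ∩ Patch 2) ∩ Patch 3| = 4.2857.
|(Patch 1 ∩ Patch 2) ∖ Patch 3| = 20.375 − 4.2857 = 16.09.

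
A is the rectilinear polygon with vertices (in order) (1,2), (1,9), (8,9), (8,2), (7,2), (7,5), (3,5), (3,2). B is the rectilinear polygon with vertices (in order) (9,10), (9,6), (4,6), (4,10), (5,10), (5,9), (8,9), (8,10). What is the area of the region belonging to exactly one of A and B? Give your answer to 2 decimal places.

30.00

|A| = 37, |B| = 17, |A∩B| = 12.
|A △ B| = |A| + |B| − 2·|A∩B| = 37 + 17 − 24 = 30.00.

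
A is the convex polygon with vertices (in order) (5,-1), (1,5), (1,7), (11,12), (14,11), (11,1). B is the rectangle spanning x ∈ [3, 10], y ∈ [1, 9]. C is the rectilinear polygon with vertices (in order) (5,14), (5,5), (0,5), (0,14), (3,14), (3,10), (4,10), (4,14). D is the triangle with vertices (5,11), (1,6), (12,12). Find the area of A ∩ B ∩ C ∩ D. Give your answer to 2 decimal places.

1.73

The intersection is the polygon with vertices (5,9), (5,8.182), (3,7.091), (3,8).
By the shoelace formula its area is 1.73.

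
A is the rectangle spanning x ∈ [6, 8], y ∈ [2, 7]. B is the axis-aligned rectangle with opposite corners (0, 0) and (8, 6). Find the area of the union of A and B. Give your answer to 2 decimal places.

50.00

By inclusion–exclusion:
Individual areas: |A| = 10, |B| = 48.
|A∩B|: x∈[6,8], y∈[2,6] → 2·4 = 8.
|A ∪ B| = 58 − 8 = 50.00.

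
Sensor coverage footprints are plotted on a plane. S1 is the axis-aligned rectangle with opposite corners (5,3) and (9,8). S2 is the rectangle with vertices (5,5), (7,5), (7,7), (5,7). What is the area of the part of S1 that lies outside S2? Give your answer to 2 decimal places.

16.00

|S1∩S2|: x∈[5,7], y∈[5,7] → 2·2 = 4.
|S1| = 20.
|S1 ∖ S2| = |S1| − |S1∩S2| = 20 − 4 = 16.00.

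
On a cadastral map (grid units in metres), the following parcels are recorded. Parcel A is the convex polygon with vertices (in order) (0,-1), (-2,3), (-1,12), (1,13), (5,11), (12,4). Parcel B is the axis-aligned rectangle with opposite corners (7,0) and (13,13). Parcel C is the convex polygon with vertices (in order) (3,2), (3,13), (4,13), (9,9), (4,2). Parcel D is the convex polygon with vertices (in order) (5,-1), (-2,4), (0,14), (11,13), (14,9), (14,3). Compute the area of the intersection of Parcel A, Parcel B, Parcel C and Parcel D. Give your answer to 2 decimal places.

The intersection is the polygon with vertices (8.167,7.833), (7,6.2), (7,9).
By the shoelace formula its area is 1.63.

1.63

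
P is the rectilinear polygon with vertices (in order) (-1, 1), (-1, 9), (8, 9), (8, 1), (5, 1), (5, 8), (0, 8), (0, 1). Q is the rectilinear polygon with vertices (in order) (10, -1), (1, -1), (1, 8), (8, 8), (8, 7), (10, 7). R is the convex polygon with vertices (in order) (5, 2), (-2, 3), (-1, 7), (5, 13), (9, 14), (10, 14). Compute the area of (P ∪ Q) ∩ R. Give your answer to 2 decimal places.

42.28

|P ∪ Q| = 95.
|(P ∪ Q) ∩ R| = 42.28.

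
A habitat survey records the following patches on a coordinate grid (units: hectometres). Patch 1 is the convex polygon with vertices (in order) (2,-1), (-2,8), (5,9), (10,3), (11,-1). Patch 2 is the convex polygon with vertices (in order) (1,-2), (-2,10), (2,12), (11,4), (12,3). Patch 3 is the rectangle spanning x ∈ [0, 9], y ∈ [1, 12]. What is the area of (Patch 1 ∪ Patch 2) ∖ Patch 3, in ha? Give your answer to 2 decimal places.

38.98

|Patch 1 ∪ Patch 2| = 115.0764.
|(Patch 1 ∪ Patch 2) ∩ Patch 3| = 76.0972.
|(Patch 1 ∪ Patch 2) ∖ Patch 3| = 115.0764 − 76.0972 = 38.98.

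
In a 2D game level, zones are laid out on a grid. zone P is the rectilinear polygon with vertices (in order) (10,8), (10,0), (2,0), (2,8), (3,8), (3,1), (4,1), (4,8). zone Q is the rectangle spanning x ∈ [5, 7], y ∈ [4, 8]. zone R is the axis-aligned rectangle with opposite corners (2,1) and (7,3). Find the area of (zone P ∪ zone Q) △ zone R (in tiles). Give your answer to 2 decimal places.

51.00

|zone P ∪ zone Q| = 57.
|(zone P ∪ zone Q) ∩ zone R| = 8.
|(zone P ∪ zone Q) △ zone R| = 57 + 10 − 16 = 51.00.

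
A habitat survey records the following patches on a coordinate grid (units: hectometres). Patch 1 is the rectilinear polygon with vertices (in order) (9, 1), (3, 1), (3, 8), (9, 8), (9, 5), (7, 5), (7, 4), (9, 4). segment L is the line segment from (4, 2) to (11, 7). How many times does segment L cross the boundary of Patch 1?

The segment meets the boundary at (9,5.571), (8.2,5), (7,4.143).

3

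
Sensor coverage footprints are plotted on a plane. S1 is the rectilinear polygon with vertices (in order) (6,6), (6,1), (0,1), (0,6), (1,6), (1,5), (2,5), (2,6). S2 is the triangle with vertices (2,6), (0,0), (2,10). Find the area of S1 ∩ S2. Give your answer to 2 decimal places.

1.60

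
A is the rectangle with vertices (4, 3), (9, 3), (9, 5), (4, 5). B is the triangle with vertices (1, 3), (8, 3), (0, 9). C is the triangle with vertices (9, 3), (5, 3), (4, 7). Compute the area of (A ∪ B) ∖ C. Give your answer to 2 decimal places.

|A ∪ B| = 25.6667.
|(A ∪ B) ∩ C| = 6.3205.
|(A ∪ B) ∖ C| = 25.6667 − 6.3205 = 19.35.

19.35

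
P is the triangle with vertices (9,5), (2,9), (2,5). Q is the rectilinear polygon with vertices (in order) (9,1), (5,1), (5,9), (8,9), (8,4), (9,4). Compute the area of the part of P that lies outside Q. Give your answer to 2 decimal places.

9.71

|P| = 14, |P∩Q| = 4.2857.
|P ∖ Q| = |P| − |P∩Q| = 14 − 4.2857 = 9.71.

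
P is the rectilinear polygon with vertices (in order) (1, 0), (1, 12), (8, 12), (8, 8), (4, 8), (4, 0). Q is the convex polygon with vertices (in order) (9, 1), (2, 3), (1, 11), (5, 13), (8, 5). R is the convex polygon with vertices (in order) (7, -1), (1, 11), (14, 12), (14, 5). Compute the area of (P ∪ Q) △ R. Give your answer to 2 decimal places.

92.03

|P ∪ Q| = 77.9286.
|(P ∪ Q) ∩ R| = 45.6971.
|(P ∪ Q) △ R| = 77.9286 + 105.5 − 91.3942 = 92.03.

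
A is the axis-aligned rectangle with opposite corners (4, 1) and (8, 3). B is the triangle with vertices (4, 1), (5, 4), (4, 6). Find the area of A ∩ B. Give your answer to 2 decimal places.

The intersection is the polygon with vertices (4.667,3), (4,1), (4,3).
By the shoelace formula its area is 0.67.

0.67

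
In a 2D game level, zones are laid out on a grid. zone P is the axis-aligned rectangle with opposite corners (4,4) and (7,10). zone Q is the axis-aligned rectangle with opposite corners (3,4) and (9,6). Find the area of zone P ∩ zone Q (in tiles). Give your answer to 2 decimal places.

|zone P∩zone Q|: x∈[4,7], y∈[4,6] → 3·2 = 6.

6.00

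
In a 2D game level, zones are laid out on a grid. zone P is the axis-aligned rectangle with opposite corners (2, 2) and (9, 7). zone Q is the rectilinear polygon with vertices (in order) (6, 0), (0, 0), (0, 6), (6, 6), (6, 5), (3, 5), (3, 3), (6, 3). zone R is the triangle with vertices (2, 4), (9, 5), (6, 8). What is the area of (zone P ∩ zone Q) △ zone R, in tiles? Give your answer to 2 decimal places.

|zone P ∩ zone Q| = 10.
|(zone P ∩ zone Q) ∩ zone R| = 2.9286.
|(zone P ∩ zone Q) △ zone R| = 10 + 12 − 5.8571 = 16.14.

16.14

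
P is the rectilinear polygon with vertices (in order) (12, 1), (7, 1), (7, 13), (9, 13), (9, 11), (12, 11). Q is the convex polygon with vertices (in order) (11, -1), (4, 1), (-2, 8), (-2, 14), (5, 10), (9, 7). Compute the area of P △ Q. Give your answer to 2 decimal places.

115.00

|P| = 54, |Q| = 97, |P∩Q| = 18.
|P △ Q| = |P| + |Q| − 2·|P∩Q| = 54 + 97 − 36 = 115.00.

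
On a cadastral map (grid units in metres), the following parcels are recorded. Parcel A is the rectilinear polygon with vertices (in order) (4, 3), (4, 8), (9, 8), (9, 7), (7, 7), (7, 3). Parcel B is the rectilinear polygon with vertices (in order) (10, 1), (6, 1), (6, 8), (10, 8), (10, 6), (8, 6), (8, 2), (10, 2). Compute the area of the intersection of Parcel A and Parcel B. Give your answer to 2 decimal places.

7.00

The intersection is the polygon with vertices (9,8), (9,7), (7,7), (7,3), (6,3), (6,8).
By the shoelace formula its area is 7.00.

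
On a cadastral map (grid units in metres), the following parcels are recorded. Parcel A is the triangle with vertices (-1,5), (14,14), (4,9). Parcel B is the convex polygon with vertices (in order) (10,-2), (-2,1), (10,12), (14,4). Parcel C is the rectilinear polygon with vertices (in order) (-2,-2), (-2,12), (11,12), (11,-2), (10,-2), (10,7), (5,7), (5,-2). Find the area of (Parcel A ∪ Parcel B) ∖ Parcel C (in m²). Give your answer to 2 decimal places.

|Parcel A ∪ Parcel B| = 119.2166.
|(Parcel A ∪ Parcel B) ∩ Parcel C| = 60.9249.
|(Parcel A ∪ Parcel B) ∖ Parcel C| = 119.2166 − 60.9249 = 58.29.

58.29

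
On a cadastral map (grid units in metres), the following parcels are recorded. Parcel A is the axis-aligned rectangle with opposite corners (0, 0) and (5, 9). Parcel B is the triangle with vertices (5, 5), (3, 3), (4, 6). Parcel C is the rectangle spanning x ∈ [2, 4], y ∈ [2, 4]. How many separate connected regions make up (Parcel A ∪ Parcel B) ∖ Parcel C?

1

(Parcel A ∪ Parcel B) ∖ Parcel C is a single connected region.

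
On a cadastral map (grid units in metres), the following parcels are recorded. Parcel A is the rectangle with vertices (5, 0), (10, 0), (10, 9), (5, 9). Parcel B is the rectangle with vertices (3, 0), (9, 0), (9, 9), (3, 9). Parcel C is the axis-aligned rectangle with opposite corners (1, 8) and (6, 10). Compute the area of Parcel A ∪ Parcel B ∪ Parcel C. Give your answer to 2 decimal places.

By inclusion–exclusion:
Individual areas: |Parcel A| = 45, |Parcel B| = 54, |Parcel C| = 10.
|Parcel A∩Parcel B|: x∈[5,9], y∈[0,9] → 4·9 = 36.
|Parcel A∩Parcel C|: x∈[5,6], y∈[8,9] → 1·1 = 1.
|Parcel B∩Parcel C|: x∈[3,6], y∈[8,9] → 3·1 = 3.
|Parcel A∩Parcel B∩Parcel C| = 1.
|Parcel A ∪ Parcel B ∪ Parcel C| = 109 − 40 + 1 = 70.00.

70.00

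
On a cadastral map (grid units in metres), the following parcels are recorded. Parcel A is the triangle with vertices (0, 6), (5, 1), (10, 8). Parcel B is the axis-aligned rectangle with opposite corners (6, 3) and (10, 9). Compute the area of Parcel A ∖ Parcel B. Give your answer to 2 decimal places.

20.53

|Parcel A| = 30, |Parcel A∩Parcel B| = 9.4714.
|Parcel A ∖ Parcel B| = |Parcel A| − |Parcel A∩Parcel B| = 30 − 9.4714 = 20.53.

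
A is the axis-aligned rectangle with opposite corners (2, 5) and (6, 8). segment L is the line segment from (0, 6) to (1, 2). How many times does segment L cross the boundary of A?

0

The segment lies entirely outside A and never meets its boundary.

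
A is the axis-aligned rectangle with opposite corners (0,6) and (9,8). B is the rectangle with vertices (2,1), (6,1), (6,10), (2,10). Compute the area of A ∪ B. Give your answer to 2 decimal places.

By inclusion–exclusion:
Individual areas: |A| = 18, |B| = 36.
|A∩B|: x∈[2,6], y∈[6,8] → 4·2 = 8.
|A ∪ B| = 54 − 8 = 46.00.

46.00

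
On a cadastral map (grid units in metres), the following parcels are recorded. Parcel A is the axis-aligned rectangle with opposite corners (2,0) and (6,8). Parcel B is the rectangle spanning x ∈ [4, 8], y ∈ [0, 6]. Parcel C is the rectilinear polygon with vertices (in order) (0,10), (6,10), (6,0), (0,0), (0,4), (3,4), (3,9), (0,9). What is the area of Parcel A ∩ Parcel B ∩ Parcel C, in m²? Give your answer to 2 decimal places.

12.00

The intersection is the polygon with vertices (4,0), (4,6), (6,6), (6,0).
By the shoelace formula its area is 12.00.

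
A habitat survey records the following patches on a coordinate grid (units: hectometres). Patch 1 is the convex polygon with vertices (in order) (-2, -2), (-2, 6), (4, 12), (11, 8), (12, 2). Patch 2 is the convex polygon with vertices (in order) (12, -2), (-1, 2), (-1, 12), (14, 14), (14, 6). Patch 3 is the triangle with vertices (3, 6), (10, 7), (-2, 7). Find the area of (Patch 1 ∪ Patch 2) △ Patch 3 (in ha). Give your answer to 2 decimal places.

|Patch 1 ∪ Patch 2| = 210.9815.
|(Patch 1 ∪ Patch 2) ∩ Patch 3| = 5.9167.
|(Patch 1 ∪ Patch 2) △ Patch 3| = 210.9815 + 6 − 11.8333 = 205.15.

205.15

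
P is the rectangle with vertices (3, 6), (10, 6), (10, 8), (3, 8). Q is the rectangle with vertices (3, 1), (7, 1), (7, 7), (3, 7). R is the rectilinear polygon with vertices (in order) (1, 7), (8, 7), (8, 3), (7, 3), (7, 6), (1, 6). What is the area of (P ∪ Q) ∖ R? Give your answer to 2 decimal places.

|P ∪ Q| = 34.
|(P ∪ Q) ∩ R| = 5.
|(P ∪ Q) ∖ R| = 34 − 5 = 29.00.

29.00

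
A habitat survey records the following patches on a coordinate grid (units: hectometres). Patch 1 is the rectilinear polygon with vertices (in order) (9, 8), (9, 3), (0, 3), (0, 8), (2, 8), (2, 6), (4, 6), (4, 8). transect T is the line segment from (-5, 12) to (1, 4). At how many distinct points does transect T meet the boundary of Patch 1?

1

The segment meets the boundary at (0,5.333).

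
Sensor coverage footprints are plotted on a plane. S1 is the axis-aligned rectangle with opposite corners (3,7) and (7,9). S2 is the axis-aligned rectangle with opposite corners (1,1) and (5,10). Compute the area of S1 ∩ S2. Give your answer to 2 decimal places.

|S1∩S2|: x∈[3,5], y∈[7,9] → 2·2 = 4.

4.00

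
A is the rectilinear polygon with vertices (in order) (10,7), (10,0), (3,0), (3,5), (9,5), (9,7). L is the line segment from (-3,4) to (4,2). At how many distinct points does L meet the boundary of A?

The segment meets the boundary at (3,2.286).

1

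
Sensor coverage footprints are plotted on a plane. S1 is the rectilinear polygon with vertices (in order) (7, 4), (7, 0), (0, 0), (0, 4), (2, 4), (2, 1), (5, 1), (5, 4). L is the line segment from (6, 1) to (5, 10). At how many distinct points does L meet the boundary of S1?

1

The segment meets the boundary at (5.667,4).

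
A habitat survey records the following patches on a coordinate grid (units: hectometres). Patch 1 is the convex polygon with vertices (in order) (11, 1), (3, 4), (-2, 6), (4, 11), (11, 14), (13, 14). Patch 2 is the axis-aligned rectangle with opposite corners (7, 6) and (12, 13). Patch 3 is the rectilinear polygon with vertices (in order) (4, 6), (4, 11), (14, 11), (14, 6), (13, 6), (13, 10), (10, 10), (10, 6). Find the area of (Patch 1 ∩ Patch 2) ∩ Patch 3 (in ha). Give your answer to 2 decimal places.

17.00

The region (Patch 1 ∩ Patch 2) ∩ Patch 3 is the polygon with vertices (12,10), (10,10), (10,6), (7,6), (7,11), (12,11).
By the shoelace formula its area is 17.00.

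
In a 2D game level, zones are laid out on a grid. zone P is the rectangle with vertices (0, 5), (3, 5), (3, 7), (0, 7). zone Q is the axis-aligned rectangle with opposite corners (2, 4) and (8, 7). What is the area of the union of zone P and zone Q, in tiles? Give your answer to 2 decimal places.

22.00

By inclusion–exclusion:
Individual areas: |zone P| = 6, |zone Q| = 18.
|zone P∩zone Q|: x∈[2,3], y∈[5,7] → 1·2 = 2.
|zone P ∪ zone Q| = 24 − 2 = 22.00.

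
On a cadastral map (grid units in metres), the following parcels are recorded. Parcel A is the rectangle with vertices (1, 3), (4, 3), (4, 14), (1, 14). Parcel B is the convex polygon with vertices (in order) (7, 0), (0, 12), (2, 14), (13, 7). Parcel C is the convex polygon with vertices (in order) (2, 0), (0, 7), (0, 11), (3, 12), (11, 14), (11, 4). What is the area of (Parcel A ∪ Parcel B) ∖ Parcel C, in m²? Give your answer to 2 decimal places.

|Parcel A ∪ Parcel B| = 94.4156.
|(Parcel A ∪ Parcel B) ∩ Parcel C| = 78.4519.
|(Parcel A ∪ Parcel B) ∖ Parcel C| = 94.4156 − 78.4519 = 15.96.

15.96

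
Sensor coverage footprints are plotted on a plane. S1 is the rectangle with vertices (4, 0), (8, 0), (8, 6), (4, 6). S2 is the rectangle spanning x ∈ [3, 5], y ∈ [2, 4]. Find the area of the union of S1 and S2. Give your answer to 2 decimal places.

By inclusion–exclusion:
Individual areas: |S1| = 24, |S2| = 4.
|S1∩S2|: x∈[4,5], y∈[2,4] → 1·2 = 2.
|S1 ∪ S2| = 28 − 2 = 26.00.

26.00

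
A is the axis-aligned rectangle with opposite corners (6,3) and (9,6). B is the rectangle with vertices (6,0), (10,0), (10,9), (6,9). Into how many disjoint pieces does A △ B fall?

A △ B is a single connected region.

1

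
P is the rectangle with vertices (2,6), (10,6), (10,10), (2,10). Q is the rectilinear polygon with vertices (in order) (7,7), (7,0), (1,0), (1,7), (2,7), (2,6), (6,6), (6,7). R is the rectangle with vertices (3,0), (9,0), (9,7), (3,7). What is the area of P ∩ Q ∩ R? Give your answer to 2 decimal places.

1.00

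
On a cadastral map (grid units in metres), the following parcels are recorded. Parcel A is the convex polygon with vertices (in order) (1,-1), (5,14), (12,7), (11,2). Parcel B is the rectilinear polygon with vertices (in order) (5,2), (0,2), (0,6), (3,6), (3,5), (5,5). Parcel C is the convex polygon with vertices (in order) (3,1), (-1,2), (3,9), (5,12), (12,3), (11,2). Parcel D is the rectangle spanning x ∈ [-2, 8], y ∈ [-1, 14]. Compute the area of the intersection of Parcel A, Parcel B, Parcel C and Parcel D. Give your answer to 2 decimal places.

8.67

The intersection is the polygon with vertices (3,5), (5,5), (5,2), (1.8,2), (2.867,6), (3,6).
By the shoelace formula its area is 8.67.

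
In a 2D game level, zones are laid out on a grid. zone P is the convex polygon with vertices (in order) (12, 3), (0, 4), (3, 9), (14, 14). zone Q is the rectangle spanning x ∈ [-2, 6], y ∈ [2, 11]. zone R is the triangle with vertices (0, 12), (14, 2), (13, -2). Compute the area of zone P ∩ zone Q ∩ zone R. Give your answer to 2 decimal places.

4.59

The intersection is the polygon with vertices (3,9), (3.733,9.333), (6,7.714), (6,5.538), (2.916,8.86).
By the shoelace formula its area is 4.59.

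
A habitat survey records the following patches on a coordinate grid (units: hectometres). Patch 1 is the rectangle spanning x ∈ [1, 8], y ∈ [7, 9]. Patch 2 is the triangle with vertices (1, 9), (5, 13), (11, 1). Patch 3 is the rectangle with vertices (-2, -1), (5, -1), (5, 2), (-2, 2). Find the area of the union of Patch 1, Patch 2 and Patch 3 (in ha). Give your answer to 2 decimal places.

By inclusion–exclusion:
Individual areas: |Patch 1| = 14, |Patch 2| = 36, |Patch 3| = 21.
|Patch 1∩Patch 2| = 10.5.
|Patch 1∩Patch 3| = 0 (no overlap).
|Patch 2∩Patch 3| = 0.
|Patch 1∩Patch 2∩Patch 3| = 0.
|Patch 1 ∪ Patch 2 ∪ Patch 3| = 71 − 10.5 + 0 = 60.50.

60.50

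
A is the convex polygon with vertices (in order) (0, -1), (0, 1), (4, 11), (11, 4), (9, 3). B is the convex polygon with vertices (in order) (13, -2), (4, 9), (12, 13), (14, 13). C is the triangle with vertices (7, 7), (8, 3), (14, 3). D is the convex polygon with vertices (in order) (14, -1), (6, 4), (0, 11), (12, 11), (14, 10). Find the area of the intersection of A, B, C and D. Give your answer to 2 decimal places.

The intersection is the polygon with vertices (8.909,3), (7.6,4.6), (7,7), (9.333,5.667), (11,4), (9,3).
By the shoelace formula its area is 7.11.

7.11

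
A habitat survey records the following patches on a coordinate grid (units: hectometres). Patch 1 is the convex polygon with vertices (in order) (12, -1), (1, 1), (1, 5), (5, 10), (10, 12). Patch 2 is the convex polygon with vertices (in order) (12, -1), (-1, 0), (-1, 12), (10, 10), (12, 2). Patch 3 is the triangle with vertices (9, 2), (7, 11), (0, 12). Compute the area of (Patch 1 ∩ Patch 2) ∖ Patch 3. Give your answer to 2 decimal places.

|Patch 1 ∩ Patch 2| = 91.7625.
|(Patch 1 ∩ Patch 2) ∩ Patch 3| = 19.5086.
|(Patch 1 ∩ Patch 2) ∖ Patch 3| = 91.7625 − 19.5086 = 72.25.

72.25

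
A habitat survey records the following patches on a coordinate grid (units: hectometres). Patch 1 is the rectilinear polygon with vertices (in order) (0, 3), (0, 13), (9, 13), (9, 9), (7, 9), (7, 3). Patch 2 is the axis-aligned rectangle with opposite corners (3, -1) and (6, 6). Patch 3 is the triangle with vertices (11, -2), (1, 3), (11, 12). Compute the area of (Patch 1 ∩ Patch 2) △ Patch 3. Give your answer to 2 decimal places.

62.60

|Patch 1 ∩ Patch 2| = 9.
|(Patch 1 ∩ Patch 2) ∩ Patch 3| = 8.2.
|(Patch 1 ∩ Patch 2) △ Patch 3| = 9 + 70 − 16.4 = 62.60.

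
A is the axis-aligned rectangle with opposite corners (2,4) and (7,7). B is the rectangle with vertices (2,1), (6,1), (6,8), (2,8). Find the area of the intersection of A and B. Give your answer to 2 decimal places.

12.00

|A∩B|: x∈[2,6], y∈[4,7] → 4·3 = 12.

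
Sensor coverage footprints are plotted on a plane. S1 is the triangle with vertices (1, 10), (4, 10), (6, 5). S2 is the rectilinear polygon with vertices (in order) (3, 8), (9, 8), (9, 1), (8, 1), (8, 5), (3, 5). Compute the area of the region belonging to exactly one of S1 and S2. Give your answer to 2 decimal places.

|S1| = 7.5, |S2| = 22, |S1∩S2| = 2.7.
|S1 △ S2| = |S1| + |S2| − 2·|S1∩S2| = 7.5 + 22 − 5.4 = 24.10.

24.10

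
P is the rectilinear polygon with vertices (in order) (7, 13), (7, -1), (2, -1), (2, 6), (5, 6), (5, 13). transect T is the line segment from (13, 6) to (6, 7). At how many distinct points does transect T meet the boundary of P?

1

The segment meets the boundary at (7,6.857).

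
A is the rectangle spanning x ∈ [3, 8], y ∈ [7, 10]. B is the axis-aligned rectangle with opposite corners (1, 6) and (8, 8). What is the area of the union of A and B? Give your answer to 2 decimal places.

By inclusion–exclusion:
Individual areas: |A| = 15, |B| = 14.
|A∩B|: x∈[3,8], y∈[7,8] → 5·1 = 5.
|A ∪ B| = 29 − 5 = 24.00.

24.00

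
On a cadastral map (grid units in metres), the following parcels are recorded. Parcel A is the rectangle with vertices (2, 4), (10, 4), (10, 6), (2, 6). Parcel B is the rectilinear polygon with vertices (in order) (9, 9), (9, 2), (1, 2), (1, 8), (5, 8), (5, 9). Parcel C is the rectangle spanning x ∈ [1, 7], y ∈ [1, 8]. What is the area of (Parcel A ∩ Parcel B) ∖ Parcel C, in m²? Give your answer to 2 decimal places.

|Parcel A ∩ Parcel B| = 14.
|(Parcel A ∩ Parcel B) ∩ Parcel C| = 10.
|(Parcel A ∩ Parcel B) ∖ Parcel C| = 14 − 10 = 4.00.

4.00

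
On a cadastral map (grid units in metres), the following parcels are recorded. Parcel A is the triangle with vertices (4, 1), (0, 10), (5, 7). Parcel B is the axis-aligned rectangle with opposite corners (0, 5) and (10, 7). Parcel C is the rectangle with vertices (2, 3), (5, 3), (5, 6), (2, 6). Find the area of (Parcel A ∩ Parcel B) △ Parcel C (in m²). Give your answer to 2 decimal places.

9.72

|Parcel A ∩ Parcel B| = 6.1111.
|(Parcel A ∩ Parcel B) ∩ Parcel C| = 2.6944.
|(Parcel A ∩ Parcel B) △ Parcel C| = 6.1111 + 9 − 5.3889 = 9.72.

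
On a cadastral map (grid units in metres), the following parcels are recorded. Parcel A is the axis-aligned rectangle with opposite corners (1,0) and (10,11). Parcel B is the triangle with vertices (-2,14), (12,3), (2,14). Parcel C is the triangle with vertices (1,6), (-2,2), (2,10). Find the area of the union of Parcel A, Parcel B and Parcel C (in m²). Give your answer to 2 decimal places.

By inclusion–exclusion:
Individual areas: |Parcel A| = 99, |Parcel B| = 22, |Parcel C| = 4.
|Parcel A∩Parcel B| = 11.0078.
|Parcel A∩Parcel C| = 1.
|Parcel B∩Parcel C| = 0.
|Parcel A∩Parcel B∩Parcel C| = 0.
|Parcel A ∪ Parcel B ∪ Parcel C| = 125 − 12.0078 + 0 = 112.99.

112.99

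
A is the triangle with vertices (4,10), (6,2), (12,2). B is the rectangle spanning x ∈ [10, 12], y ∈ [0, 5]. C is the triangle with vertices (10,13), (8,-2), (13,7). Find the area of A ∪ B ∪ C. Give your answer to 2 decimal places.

By inclusion–exclusion:
Individual areas: |A| = 24, |B| = 10, |C| = 28.5.
|A∩B| = 2.
|A∩C| = 4.2861.
|B∩C| = 3.2111.
|A∩B∩C| = 0.9841.
|A ∪ B ∪ C| = 62.5 − 9.4972 + 0.9841 = 53.99.

53.99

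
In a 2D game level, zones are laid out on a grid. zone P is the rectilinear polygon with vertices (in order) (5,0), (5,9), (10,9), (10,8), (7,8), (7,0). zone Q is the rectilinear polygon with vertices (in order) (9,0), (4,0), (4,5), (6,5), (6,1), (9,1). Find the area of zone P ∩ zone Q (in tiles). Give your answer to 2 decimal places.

The intersection is the polygon with vertices (5,5), (6,5), (6,1), (7,1), (7,0), (5,0).
By the shoelace formula its area is 6.00.

6.00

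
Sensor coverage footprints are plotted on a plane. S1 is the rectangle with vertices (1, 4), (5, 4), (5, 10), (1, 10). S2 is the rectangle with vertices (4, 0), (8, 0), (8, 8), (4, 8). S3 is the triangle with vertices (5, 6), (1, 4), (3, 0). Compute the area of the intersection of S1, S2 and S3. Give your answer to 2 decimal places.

1.08

The intersection is the polygon with vertices (4,4), (4,5.5), (5,6), (4.333,4).
By the shoelace formula its area is 1.08.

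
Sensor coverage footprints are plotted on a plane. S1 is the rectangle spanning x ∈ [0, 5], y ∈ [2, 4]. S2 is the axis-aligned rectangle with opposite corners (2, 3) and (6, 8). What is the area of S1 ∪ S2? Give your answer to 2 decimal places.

27.00

By inclusion–exclusion:
Individual areas: |S1| = 10, |S2| = 20.
|S1∩S2|: x∈[2,5], y∈[3,4] → 3·1 = 3.
|S1 ∪ S2| = 30 − 3 = 27.00.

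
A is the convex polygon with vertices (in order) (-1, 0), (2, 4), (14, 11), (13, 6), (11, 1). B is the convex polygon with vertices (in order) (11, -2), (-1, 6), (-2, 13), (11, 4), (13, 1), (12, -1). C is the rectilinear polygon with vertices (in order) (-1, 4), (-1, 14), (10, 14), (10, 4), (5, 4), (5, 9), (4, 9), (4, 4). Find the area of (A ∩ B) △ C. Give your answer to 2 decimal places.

117.91

|A ∩ B| = 34.9466.
|(A ∩ B) ∩ C| = 11.0171.
|(A ∩ B) △ C| = 34.9466 + 105 − 22.0342 = 117.91.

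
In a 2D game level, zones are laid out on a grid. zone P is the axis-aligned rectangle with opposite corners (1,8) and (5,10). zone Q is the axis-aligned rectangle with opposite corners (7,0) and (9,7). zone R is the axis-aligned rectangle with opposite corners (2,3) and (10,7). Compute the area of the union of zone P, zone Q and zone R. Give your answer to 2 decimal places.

46.00

By inclusion–exclusion:
Individual areas: |zone P| = 8, |zone Q| = 14, |zone R| = 32.
|zone P∩zone Q| = 0 (no overlap).
|zone P∩zone R| = 0 (no overlap).
|zone Q∩zone R|: x∈[7,9], y∈[3,7] → 2·4 = 8.
|zone P∩zone Q∩zone R| = 0.
|zone P ∪ zone Q ∪ zone R| = 54 − 8 + 0 = 46.00.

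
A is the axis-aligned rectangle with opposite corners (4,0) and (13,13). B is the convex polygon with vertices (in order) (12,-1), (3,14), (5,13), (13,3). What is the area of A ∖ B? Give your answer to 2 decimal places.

|A| = 117, |A∩B| = 30.2417.
|A ∖ B| = |A| − |A∩B| = 117 − 30.2417 = 86.76.

86.76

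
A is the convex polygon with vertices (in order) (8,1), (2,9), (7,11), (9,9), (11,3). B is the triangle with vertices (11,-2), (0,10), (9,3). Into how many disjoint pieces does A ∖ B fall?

2

A ∖ B splits into 2 disjoint pieces (area 0.1746, area 36.7193).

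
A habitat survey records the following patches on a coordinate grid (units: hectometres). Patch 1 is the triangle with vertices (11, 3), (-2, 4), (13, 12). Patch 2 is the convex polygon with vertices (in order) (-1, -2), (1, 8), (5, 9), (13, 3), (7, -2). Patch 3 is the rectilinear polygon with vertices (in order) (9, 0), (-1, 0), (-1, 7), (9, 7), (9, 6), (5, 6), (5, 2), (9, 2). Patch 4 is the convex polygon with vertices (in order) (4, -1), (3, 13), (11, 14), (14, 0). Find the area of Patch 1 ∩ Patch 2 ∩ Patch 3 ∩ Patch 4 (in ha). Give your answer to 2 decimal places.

The intersection is the polygon with vertices (3.625,7), (7.667,7), (9,6), (5,6), (5,3.462), (3.674,3.563), (3.436,6.899).
By the shoelace formula its area is 8.37.

8.37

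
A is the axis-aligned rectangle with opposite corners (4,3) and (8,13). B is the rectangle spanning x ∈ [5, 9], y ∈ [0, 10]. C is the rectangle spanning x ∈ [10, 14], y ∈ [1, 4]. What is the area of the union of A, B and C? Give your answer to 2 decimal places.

By inclusion–exclusion:
Individual areas: |A| = 40, |B| = 40, |C| = 12.
|A∩B|: x∈[5,8], y∈[3,10] → 3·7 = 21.
|A∩C| = 0 (no overlap).
|B∩C| = 0 (no overlap).
|A∩B∩C| = 0.
|A ∪ B ∪ C| = 92 − 21 + 0 = 71.00.

71.00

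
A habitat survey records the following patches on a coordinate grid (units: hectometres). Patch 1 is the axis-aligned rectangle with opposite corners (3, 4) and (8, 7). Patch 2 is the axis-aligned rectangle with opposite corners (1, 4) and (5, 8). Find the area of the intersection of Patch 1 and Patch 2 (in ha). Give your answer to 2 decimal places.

|Patch 1∩Patch 2|: x∈[3,5], y∈[4,7] → 2·3 = 6.

6.00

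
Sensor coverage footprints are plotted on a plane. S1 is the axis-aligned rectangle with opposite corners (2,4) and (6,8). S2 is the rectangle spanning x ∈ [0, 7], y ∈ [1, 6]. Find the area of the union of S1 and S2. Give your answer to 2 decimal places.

By inclusion–exclusion:
Individual areas: |S1| = 16, |S2| = 35.
|S1∩S2|: x∈[2,6], y∈[4,6] → 4·2 = 8.
|S1 ∪ S2| = 51 − 8 = 43.00.

43.00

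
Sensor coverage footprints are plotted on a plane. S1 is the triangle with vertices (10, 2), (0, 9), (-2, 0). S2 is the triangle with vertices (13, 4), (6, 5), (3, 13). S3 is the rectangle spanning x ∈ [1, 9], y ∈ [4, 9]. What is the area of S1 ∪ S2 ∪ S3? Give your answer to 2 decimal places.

90.74

By inclusion–exclusion:
Individual areas: |S1| = 52, |S2| = 26.5, |S3| = 40.
|S1∩S2| = 0.
|S1∩S3| = 13.2071.
|S2∩S3| = 14.554.
|S1∩S2∩S3| = 0.
|S1 ∪ S2 ∪ S3| = 118.5 − 27.7611 + 0 = 90.74.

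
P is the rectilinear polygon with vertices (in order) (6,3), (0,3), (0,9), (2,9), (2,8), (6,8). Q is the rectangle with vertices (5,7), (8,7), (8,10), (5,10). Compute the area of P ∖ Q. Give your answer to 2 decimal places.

31.00

|P| = 32, |P∩Q| = 1.
|P ∖ Q| = |P| − |P∩Q| = 32 − 1 = 31.00.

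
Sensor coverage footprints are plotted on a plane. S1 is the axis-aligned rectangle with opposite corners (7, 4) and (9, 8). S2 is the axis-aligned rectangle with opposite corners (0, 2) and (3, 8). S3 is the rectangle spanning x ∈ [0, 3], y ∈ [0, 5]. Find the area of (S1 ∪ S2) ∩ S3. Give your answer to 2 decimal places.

The region (S1 ∪ S2) ∩ S3 is the polygon with vertices (3,2), (0,2), (0,5), (3,5).
By the shoelace formula its area is 9.00.

9.00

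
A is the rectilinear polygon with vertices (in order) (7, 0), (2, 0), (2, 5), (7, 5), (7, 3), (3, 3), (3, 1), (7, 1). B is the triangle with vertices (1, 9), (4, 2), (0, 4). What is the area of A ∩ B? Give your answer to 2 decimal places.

The intersection is the polygon with vertices (2,5), (2.714,5), (3.571,3), (3,3), (3,2.5), (2,3).
By the shoelace formula its area is 2.54.

2.54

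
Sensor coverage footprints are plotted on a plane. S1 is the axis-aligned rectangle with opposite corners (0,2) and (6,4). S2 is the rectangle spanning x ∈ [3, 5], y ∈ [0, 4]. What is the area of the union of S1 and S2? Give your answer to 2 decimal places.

By inclusion–exclusion:
Individual areas: |S1| = 12, |S2| = 8.
|S1∩S2|: x∈[3,5], y∈[2,4] → 2·2 = 4.
|S1 ∪ S2| = 20 − 4 = 16.00.

16.00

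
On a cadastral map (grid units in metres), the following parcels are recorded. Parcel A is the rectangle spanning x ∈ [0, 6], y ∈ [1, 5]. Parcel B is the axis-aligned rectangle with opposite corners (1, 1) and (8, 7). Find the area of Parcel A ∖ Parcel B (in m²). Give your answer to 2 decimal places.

|Parcel A∩Parcel B|: x∈[1,6], y∈[1,5] → 5·4 = 20.
|Parcel A| = 24.
|Parcel A ∖ Parcel B| = |Parcel A| − |Parcel A∩Parcel B| = 24 − 20 = 4.00.

4.00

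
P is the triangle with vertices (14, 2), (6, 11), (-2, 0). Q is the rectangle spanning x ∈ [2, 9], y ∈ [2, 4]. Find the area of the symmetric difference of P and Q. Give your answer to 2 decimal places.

66.00

|P| = 80, |Q| = 14, |P∩Q| = 14.
|P △ Q| = |P| + |Q| − 2·|P∩Q| = 80 + 14 − 28 = 66.00.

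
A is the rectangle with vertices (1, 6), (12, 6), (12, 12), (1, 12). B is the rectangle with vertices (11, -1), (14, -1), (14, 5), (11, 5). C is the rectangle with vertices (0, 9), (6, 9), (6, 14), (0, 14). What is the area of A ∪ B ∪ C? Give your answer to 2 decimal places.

By inclusion–exclusion:
Individual areas: |A| = 66, |B| = 18, |C| = 30.
|A∩B| = 0 (no overlap).
|A∩C|: x∈[1,6], y∈[9,12] → 5·3 = 15.
|B∩C| = 0 (no overlap).
|A∩B∩C| = 0.
|A ∪ B ∪ C| = 114 − 15 + 0 = 99.00.

99.00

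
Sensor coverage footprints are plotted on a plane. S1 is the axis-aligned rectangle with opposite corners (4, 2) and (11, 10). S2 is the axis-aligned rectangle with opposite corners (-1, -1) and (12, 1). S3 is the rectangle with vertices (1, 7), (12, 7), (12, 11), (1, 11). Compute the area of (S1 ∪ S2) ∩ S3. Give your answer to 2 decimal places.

The region (S1 ∪ S2) ∩ S3 is the polygon with vertices (4,10), (11,10), (11,7), (4,7).
By the shoelace formula its area is 21.00.

21.00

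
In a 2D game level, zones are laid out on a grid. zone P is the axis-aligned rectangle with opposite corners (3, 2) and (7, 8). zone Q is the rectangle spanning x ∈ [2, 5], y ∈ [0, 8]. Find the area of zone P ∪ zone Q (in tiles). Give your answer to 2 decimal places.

36.00

By inclusion–exclusion:
Individual areas: |zone P| = 24, |zone Q| = 24.
|zone P∩zone Q|: x∈[3,5], y∈[2,8] → 2·6 = 12.
|zone P ∪ zone Q| = 48 − 12 = 36.00.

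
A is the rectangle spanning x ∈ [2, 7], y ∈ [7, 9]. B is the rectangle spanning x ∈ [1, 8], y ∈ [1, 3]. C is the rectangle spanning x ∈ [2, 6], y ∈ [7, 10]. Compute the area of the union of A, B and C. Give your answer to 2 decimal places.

By inclusion–exclusion:
Individual areas: |A| = 10, |B| = 14, |C| = 12.
|A∩B| = 0 (no overlap).
|A∩C|: x∈[2,6], y∈[7,9] → 4·2 = 8.
|B∩C| = 0 (no overlap).
|A∩B∩C| = 0.
|A ∪ B ∪ C| = 36 − 8 + 0 = 28.00.

28.00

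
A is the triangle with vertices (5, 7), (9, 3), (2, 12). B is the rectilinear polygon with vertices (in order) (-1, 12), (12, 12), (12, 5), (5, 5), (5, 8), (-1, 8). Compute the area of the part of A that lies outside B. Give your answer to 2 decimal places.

0.74

|A| = 4, |A∩B| = 3.2556.
|A ∖ B| = |A| − |A∩B| = 4 − 3.2556 = 0.74.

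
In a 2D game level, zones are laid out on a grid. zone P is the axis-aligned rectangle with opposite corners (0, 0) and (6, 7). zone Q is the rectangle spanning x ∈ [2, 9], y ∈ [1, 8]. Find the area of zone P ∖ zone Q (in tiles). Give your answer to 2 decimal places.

18.00

|zone P∩zone Q|: x∈[2,6], y∈[1,7] → 4·6 = 24.
|zone P| = 42.
|zone P ∖ zone Q| = |zone P| − |zone P∩zone Q| = 42 − 24 = 18.00.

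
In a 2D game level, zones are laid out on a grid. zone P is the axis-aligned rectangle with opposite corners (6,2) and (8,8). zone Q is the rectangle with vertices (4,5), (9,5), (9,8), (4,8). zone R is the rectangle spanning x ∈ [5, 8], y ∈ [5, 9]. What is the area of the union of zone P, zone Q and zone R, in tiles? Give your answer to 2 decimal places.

By inclusion–exclusion:
Individual areas: |zone P| = 12, |zone Q| = 15, |zone R| = 12.
|zone P∩zone Q|: x∈[6,8], y∈[5,8] → 2·3 = 6.
|zone P∩zone R|: x∈[6,8], y∈[5,8] → 2·3 = 6.
|zone Q∩zone R|: x∈[5,8], y∈[5,8] → 3·3 = 9.
|zone P∩zone Q∩zone R| = 6.
|zone P ∪ zone Q ∪ zone R| = 39 − 21 + 6 = 24.00.

24.00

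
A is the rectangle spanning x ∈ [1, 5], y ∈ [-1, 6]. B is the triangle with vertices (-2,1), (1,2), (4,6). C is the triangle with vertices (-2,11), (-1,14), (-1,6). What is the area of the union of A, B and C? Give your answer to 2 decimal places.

By inclusion–exclusion:
Individual areas: |A| = 28, |B| = 4.5, |C| = 4.
|A∩B| = 2.25.
|A∩C| = 0.
|B∩C| = 0.
|A∩B∩C| = 0.
|A ∪ B ∪ C| = 36.5 − 2.25 + 0 = 34.25.

34.25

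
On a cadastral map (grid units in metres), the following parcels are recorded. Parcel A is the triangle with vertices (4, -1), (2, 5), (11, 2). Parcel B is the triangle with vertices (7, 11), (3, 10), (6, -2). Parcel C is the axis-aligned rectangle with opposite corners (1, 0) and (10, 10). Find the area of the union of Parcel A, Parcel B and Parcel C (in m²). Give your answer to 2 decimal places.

94.20

By inclusion–exclusion:
Individual areas: |Parcel A| = 24, |Parcel B| = 25.5, |Parcel C| = 90.
|Parcel A∩Parcel B| = 5.0564.
|Parcel A∩Parcel C| = 22.2857.
|Parcel B∩Parcel C| = 22.8846.
|Parcel A∩Parcel B∩Parcel C| = 4.9291.
|Parcel A ∪ Parcel B ∪ Parcel C| = 139.5 − 50.2267 + 4.9291 = 94.20.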